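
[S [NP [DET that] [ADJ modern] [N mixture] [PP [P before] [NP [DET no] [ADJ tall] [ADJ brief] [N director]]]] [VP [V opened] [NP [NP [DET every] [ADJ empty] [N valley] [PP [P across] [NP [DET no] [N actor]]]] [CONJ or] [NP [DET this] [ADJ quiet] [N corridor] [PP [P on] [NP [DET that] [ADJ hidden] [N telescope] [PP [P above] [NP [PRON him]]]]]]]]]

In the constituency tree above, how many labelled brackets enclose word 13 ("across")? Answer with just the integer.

6

Counting open brackets not yet closed at "across": [S [VP [NP [NP [PP [P = 6.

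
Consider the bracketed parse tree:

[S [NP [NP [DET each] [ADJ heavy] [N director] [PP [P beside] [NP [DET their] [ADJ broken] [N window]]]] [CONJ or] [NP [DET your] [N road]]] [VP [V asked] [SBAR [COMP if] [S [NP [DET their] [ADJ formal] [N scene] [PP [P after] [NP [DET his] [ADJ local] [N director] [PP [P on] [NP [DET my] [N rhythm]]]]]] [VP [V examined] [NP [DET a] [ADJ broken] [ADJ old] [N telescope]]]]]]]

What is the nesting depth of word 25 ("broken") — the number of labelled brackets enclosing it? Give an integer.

Counting open brackets not yet closed at "broken": [S [VP [SBAR [S [VP [NP [ADJ = 7.

7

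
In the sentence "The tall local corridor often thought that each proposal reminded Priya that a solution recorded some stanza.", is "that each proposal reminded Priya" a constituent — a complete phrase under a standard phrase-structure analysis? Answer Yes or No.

"that" belongs to the complementizer "that" while "Priya" belongs to the clause "each proposal reminded Priya that a solution recorded some stanza"; a span that runs across that boundary is not a single phrase.

No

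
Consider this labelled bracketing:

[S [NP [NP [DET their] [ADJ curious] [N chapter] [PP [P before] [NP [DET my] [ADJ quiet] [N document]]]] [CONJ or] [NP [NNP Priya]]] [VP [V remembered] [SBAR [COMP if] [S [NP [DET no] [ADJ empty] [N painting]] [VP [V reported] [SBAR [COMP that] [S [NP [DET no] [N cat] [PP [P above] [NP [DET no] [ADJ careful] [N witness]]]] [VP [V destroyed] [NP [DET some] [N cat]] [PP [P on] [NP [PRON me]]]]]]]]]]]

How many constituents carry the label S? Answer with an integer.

3

Listing each S by its span: [S their curious chapter before my quiet document or Priya remembered if no empty painting reported that no cat above no careful witness destroyed some cat on me]; [S no empty painting reported that no cat above no careful witness destroyed some cat on me]; [S no cat above no careful witness destroyed some cat on me] — that makes 3.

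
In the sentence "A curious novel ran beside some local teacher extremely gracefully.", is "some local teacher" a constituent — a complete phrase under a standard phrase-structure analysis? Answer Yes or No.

Yes

The sequence corresponds to a single NP node — the noun phrase "some local teacher".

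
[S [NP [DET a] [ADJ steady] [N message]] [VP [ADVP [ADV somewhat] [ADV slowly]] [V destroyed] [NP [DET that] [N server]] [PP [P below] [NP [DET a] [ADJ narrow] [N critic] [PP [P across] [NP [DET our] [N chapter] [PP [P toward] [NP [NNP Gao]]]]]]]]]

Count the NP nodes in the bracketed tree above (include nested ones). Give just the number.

Scanning left to right, an opening `[NP` appears at word positions 1, 7, 10, 14, 17 — 5 in total.

5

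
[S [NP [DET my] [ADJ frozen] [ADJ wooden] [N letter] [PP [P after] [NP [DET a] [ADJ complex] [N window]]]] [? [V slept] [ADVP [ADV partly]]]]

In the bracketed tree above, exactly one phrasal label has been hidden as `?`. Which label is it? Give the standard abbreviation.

VP

Looking at what the `?` directly dominates — V 'slept', ADVP — this is a verb phrase (VP).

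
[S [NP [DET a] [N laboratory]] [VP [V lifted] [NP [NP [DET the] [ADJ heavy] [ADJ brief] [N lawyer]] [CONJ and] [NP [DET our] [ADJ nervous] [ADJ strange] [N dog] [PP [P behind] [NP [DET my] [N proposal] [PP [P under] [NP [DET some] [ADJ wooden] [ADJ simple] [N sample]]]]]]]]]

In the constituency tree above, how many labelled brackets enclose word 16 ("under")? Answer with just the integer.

8

Counting open brackets not yet closed at "under": [S [VP [NP [NP [PP [NP [PP [P = 8.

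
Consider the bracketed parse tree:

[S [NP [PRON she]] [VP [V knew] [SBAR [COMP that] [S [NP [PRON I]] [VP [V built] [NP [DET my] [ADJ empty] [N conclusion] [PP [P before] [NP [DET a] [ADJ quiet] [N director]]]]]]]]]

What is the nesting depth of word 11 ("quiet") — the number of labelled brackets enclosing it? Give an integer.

9

The word sits inside ADJ, which is inside NP, inside PP, inside NP, inside VP, inside S, inside SBAR, inside VP, inside S — 9 brackets in all.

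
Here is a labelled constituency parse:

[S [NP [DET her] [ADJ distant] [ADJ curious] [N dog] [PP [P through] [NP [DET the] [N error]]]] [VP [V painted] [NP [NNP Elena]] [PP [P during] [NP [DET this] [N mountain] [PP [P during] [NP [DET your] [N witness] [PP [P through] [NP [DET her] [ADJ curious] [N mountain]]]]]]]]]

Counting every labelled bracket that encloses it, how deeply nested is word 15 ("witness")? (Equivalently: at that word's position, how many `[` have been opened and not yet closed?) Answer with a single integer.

Counting open brackets not yet closed at "witness": [S [VP [PP [NP [PP [NP [N = 7.

7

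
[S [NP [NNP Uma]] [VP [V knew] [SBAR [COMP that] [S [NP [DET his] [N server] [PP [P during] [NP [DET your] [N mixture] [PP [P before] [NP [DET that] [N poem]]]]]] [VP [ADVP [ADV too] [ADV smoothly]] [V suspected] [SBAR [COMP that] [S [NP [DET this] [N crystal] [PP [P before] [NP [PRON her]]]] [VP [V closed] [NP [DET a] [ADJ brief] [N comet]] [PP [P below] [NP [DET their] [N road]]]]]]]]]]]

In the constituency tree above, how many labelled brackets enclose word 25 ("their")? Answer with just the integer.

11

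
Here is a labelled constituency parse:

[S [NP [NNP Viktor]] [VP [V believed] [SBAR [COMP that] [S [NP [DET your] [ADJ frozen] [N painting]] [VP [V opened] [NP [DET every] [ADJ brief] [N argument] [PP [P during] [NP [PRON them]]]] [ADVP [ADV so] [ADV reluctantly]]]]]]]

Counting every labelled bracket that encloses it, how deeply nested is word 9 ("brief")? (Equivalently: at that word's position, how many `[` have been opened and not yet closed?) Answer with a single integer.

7

The word sits inside ADJ, which is inside NP, inside VP, inside S, inside SBAR, inside VP, inside S — 7 brackets in all.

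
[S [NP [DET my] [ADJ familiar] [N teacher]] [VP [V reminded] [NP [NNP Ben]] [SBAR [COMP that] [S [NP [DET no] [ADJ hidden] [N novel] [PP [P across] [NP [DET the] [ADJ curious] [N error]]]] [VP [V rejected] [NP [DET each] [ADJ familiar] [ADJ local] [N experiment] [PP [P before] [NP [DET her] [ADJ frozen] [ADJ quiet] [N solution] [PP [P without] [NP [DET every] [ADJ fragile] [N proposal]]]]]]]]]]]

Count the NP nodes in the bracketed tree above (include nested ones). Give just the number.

7

Listing each NP by its span: [NP my familiar teacher]; [NP Ben]; [NP no hidden novel across the curious error]; [NP the curious error]; [NP each familiar local experiment before her frozen quiet solution without every fragile proposal]; [NP her frozen quiet solution without every fragile proposal] … — that makes 7.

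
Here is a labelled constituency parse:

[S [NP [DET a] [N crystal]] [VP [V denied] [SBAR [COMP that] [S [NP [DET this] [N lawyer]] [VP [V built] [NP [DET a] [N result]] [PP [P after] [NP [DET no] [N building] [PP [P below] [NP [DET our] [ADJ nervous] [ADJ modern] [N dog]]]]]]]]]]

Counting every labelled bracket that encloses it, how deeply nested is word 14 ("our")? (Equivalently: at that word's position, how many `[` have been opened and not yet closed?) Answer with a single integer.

Counting open brackets not yet closed at "our": [S [VP [SBAR [S [VP [PP [NP [PP [NP [DET = 10.

10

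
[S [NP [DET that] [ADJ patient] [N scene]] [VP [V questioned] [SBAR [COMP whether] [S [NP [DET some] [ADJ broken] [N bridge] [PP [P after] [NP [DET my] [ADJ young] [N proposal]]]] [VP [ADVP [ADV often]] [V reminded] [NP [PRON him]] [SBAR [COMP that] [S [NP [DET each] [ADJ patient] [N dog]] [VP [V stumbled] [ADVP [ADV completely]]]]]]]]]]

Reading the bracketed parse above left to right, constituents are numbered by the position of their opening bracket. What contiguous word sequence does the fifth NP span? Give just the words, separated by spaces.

each patient dog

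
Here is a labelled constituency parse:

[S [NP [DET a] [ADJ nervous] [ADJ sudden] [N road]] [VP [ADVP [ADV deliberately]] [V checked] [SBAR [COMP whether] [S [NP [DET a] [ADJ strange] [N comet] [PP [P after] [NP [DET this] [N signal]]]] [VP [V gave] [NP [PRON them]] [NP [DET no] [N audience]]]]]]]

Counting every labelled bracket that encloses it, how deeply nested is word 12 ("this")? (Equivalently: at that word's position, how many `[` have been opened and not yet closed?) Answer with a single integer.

8

Counting open brackets not yet closed at "this": [S [VP [SBAR [S [NP [PP [NP [DET = 8.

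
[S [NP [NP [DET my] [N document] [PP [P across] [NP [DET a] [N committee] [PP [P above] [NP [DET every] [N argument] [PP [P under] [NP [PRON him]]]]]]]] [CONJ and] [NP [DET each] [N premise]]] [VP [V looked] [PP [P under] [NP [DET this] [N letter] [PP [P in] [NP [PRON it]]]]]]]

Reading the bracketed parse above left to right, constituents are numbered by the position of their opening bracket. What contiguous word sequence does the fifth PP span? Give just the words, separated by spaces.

Opening `[PP` markers occur at word positions 3, 6, 9, 15, 18; the fifth of these opens the constituent [PP in it].

in it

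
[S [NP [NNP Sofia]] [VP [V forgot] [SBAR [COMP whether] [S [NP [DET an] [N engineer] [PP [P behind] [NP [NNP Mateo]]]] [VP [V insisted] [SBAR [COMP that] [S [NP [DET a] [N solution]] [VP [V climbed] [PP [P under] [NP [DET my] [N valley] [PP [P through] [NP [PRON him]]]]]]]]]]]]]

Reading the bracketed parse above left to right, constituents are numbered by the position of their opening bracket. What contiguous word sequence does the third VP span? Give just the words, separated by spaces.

climbed under my valley through him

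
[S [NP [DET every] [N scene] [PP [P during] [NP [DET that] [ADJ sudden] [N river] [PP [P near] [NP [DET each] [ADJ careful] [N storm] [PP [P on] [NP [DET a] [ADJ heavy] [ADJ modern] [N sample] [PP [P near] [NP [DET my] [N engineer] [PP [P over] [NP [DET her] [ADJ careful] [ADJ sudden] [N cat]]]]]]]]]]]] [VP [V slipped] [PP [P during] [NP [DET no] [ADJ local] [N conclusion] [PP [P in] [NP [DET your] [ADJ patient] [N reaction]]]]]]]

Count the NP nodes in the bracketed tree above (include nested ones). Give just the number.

8

Listing each NP by its span: [NP every scene during that sudden river near each careful storm on a heavy modern sample near my engineer over her careful sudden cat]; [NP that sudden river near each careful storm on a heavy modern sample near my engineer over her careful sudden cat]; [NP each careful storm on a heavy modern sample near my engineer over her careful sudden cat]; [NP a heavy modern sample near my engineer over her careful sudden cat]; [NP my engineer over her careful sudden cat]; [NP her careful sudden cat] … — that makes 8.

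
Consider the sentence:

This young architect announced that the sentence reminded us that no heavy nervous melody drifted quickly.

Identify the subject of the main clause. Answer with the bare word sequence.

this young architect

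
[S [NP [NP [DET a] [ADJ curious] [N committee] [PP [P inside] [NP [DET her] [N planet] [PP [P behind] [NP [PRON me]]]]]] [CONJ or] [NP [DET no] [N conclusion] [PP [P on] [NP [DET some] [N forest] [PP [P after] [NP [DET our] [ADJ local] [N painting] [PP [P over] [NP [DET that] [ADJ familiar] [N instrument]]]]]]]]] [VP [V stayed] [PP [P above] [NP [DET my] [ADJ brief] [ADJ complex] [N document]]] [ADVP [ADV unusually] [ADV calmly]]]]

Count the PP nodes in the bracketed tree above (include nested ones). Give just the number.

6

Scanning left to right, an opening `[PP` appears at word positions 4, 7, 12, 15, 19, 24 — 6 in total.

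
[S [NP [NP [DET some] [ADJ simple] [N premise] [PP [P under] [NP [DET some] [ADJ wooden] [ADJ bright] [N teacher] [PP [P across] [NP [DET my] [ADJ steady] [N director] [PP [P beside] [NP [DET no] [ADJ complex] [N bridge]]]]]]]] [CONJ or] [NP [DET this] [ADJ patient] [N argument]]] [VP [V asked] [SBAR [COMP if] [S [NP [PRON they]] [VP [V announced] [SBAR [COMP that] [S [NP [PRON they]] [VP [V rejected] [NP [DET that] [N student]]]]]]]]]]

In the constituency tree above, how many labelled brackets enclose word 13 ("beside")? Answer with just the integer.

9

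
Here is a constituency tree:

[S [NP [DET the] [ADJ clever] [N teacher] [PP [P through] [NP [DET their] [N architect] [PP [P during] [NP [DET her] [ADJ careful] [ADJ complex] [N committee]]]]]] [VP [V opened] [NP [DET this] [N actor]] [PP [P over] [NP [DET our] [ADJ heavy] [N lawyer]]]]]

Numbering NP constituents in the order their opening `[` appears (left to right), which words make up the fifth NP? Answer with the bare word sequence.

our heavy lawyer

In left-to-right order the NP constituents are "the clever teacher through their architect during her careful complex committee"; "their architect during her careful complex committee"; "her careful complex committee"; "this actor"; "our heavy lawyer". Number 5 is "our heavy lawyer".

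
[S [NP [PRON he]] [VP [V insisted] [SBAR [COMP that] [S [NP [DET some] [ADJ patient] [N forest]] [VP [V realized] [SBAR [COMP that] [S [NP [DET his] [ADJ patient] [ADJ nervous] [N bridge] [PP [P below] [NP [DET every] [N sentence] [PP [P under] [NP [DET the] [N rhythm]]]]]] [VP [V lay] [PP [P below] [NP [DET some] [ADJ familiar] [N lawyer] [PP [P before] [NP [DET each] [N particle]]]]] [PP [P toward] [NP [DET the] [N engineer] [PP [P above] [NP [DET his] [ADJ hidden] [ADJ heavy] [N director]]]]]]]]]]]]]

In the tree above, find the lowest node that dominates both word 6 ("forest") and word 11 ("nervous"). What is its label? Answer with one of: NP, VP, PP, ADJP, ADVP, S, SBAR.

S

Word 6 lies under S → VP → SBAR → S → NP → N; word 11 lies under S → VP → SBAR → S → VP → SBAR → S → NP → ADJ. The lowest shared node is the S.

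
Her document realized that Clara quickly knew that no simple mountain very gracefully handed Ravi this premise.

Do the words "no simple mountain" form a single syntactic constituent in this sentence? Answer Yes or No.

Yes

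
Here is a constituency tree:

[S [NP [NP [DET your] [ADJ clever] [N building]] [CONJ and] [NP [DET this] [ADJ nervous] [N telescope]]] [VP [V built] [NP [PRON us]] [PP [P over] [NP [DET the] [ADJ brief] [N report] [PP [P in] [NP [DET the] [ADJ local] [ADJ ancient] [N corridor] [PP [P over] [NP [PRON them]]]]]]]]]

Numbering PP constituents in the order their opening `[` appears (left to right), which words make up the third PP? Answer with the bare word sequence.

over them

Opening `[PP` markers occur at word positions 10, 14, 19; the third of these opens the constituent [PP over them].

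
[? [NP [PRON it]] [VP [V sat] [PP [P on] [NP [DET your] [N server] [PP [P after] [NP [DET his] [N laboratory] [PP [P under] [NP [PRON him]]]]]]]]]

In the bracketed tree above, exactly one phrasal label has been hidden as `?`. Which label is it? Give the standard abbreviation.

A constituent whose immediate children are NP, VP is a clause: S.

S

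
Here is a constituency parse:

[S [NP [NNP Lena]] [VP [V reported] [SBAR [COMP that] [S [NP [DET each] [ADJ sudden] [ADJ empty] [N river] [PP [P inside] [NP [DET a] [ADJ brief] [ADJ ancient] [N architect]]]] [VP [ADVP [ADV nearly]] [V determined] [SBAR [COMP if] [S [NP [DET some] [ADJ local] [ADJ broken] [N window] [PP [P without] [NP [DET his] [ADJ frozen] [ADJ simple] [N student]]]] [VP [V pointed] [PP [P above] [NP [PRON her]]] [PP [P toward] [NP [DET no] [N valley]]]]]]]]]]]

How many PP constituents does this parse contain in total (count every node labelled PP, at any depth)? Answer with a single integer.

Scanning left to right, an opening `[PP` appears at word positions 8, 20, 26, 28 — 4 in total.

4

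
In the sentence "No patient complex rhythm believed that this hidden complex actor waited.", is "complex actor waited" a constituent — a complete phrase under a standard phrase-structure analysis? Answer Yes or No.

No

"complex" belongs to the noun phrase "this hidden complex actor" while "waited" belongs to the verb phrase "waited"; a span that runs across that boundary is not a single phrase.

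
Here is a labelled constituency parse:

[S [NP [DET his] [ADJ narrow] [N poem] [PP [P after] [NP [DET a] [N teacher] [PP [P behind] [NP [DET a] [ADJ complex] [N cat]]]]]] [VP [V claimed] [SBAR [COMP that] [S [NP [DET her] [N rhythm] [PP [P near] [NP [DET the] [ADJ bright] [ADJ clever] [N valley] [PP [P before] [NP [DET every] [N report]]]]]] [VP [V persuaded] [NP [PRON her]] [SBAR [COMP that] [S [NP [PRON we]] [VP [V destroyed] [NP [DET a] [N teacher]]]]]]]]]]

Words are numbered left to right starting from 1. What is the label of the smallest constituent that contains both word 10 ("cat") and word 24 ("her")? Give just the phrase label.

Word 10 lies under S → NP → PP → NP → PP → NP → N; word 24 lies under S → VP → SBAR → S → VP → NP → PRON. The lowest shared node is the S.

S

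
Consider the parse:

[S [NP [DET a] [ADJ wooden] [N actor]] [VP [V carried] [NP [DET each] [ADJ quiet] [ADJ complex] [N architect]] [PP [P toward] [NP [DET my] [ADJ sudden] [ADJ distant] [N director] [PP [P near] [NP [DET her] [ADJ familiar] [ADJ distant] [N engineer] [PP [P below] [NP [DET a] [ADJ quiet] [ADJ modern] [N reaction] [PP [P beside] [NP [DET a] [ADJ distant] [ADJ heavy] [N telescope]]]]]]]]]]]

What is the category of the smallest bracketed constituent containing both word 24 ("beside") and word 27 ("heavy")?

Both words fall inside [PP beside a distant heavy telescope] (words 24–28), and no smaller constituent contains them both. Label: PP.

PP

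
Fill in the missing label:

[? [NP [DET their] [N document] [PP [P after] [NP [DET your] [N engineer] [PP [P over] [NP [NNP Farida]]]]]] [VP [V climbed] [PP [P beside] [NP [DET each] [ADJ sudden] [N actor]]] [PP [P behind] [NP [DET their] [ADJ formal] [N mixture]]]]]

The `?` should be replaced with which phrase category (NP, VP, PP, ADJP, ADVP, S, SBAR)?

The `?` node immediately contains: NP, VP. That is the internal structure of a clause, so the label is S.

S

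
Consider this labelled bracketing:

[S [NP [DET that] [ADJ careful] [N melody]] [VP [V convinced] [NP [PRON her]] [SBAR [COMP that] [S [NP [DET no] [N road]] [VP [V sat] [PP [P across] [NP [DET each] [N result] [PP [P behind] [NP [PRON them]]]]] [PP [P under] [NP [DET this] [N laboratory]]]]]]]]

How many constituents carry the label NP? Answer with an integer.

6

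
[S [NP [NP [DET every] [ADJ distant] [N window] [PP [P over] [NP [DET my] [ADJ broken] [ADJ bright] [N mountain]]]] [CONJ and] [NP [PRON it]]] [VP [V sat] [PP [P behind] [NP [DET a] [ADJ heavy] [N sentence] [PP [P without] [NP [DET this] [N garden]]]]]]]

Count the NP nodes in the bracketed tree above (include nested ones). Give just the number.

Listing each NP by its span: [NP every distant window over my broken bright mountain and it]; [NP every distant window over my broken bright mountain]; [NP my broken bright mountain]; [NP it]; [NP a heavy sentence without this garden]; [NP this garden] — that makes 6.

6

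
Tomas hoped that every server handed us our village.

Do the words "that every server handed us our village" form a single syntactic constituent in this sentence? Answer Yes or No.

"that every server handed us our village" is exactly the subordinate clause [SBAR that every server handed us our village], a complete constituent.

Yes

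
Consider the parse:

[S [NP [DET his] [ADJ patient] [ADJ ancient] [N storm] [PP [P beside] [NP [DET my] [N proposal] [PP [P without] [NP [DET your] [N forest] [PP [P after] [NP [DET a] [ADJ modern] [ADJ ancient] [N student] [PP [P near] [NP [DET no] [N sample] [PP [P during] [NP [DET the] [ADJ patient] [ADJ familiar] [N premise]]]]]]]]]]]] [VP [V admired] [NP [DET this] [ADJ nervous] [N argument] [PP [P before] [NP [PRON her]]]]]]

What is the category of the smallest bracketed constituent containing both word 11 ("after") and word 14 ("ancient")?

PP

Both words fall inside [PP after a modern ancient student near no sample during the patient familiar premise] (words 11–23), and no smaller constituent contains them both. Label: PP.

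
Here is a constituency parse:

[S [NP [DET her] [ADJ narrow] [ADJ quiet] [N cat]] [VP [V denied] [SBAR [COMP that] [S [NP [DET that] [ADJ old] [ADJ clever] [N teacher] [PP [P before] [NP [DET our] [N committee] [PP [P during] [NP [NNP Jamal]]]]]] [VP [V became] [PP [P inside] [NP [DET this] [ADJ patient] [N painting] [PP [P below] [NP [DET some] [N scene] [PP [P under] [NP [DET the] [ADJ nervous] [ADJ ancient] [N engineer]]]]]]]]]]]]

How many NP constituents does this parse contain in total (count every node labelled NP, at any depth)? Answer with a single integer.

7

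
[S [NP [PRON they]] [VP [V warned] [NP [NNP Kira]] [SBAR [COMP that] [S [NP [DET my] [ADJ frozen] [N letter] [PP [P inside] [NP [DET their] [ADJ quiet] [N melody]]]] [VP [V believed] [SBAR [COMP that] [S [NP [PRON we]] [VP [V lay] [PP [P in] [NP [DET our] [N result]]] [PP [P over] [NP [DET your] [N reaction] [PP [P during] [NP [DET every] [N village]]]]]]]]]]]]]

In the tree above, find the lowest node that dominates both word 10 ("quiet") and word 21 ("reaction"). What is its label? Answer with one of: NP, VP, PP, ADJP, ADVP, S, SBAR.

S

Both words fall inside [S my frozen letter inside their quiet melody believed that we lay in our result over your reaction during every village] (words 5–24), and no smaller constituent contains them both. Label: S.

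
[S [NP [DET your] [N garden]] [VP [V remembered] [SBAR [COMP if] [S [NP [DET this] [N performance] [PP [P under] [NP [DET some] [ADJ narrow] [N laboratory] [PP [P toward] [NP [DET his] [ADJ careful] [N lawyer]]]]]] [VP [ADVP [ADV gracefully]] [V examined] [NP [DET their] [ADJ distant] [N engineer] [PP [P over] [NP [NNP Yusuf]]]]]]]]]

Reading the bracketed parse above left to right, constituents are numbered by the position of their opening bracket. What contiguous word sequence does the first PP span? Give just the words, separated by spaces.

under some narrow laboratory toward his careful lawyer

In left-to-right order the PP constituents are "under some narrow laboratory toward his careful lawyer"; "toward his careful lawyer"; "over Yusuf". Number 1 is "under some narrow laboratory toward his careful lawyer".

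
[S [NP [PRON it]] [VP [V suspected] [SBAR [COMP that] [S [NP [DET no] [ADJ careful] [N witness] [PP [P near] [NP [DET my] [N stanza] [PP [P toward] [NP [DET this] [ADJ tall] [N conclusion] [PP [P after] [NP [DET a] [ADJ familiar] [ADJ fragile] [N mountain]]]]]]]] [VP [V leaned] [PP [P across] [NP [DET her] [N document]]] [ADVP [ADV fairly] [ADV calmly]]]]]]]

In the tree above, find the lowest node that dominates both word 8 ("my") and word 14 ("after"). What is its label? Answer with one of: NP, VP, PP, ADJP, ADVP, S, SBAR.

The smallest bracket enclosing both words is [NP my stanza toward this tall conclusion after a familiar fragile mountain], so the label is NP.

NP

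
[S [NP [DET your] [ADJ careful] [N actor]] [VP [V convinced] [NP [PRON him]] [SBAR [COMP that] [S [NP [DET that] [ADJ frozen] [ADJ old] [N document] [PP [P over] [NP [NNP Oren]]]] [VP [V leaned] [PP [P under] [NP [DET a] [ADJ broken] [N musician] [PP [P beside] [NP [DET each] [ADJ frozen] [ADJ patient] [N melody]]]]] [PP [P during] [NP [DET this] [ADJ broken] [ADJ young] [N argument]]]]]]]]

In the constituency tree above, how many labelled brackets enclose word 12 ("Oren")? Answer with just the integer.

The word sits inside NNP, which is inside NP, inside PP, inside NP, inside S, inside SBAR, inside VP, inside S — 8 brackets in all.

8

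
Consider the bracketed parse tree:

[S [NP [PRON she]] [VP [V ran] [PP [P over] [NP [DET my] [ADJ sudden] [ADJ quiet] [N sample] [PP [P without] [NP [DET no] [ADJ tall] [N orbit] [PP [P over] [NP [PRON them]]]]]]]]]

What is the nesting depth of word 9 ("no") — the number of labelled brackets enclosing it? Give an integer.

7

Path from the root down to the word: S → VP → PP → NP → PP → NP → DET. That is 7 enclosing brackets.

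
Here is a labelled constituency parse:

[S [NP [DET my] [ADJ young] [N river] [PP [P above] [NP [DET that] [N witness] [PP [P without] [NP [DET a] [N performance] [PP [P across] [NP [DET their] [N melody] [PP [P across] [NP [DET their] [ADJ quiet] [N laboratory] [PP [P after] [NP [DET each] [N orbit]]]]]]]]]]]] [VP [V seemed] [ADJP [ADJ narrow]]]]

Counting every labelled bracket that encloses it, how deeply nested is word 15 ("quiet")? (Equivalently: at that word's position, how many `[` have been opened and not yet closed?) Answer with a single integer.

11

Counting open brackets not yet closed at "quiet": [S [NP [PP [NP [PP [NP [PP [NP [PP [NP [ADJ = 11.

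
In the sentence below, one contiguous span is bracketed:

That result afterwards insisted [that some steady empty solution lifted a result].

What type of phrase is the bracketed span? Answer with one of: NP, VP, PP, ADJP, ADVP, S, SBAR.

SBAR

The span is built around the complementizer "that" — a subordinate clause (SBAR).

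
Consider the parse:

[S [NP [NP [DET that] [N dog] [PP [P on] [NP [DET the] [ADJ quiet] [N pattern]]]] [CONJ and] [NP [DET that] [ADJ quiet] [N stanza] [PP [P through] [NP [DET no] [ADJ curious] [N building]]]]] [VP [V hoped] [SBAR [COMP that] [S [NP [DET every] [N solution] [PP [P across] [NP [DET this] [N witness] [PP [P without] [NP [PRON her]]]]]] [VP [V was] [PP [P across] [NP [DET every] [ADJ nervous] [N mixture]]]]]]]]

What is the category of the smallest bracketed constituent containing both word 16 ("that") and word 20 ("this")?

SBAR

Word 16 lies under S → VP → SBAR → COMP; word 20 lies under S → VP → SBAR → S → NP → PP → NP → DET. The lowest shared node is the SBAR.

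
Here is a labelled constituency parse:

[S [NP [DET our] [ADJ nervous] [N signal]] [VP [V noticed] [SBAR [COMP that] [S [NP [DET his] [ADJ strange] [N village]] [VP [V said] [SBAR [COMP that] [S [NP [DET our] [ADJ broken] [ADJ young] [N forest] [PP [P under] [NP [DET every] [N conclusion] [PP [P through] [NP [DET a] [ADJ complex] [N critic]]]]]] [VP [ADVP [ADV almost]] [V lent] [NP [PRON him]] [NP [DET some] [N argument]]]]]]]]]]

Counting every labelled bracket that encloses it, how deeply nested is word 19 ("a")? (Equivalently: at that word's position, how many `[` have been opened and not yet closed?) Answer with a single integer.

13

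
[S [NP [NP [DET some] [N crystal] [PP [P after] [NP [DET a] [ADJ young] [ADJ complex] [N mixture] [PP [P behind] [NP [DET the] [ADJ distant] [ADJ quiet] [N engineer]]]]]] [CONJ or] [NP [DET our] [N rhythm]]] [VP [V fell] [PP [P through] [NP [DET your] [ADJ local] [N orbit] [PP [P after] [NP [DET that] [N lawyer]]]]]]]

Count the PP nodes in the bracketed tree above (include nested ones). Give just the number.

4

Scanning left to right, an opening `[PP` appears at word positions 3, 8, 17, 21 — 4 in total.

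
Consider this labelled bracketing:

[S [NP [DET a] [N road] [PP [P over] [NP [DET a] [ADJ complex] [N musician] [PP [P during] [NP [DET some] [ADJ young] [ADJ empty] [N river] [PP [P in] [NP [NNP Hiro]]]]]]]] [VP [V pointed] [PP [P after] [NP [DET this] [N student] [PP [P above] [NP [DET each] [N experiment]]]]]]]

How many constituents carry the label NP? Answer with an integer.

Listing each NP by its span: [NP a road over a complex musician during some young empty river in Hiro]; [NP a complex musician during some young empty river in Hiro]; [NP some young empty river in Hiro]; [NP Hiro]; [NP this student above each experiment]; [NP each experiment] — that makes 6.

6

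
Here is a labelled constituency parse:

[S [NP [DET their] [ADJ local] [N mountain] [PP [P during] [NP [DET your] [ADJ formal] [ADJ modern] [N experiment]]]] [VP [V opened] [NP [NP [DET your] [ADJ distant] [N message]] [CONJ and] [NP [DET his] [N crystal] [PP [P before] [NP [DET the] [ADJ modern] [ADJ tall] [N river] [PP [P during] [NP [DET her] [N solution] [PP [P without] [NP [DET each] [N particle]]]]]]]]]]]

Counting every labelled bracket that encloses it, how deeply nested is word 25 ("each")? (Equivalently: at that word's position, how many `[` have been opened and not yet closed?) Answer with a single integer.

Path from the root down to the word: S → VP → NP → NP → PP → NP → PP → NP → PP → NP → DET. That is 11 enclosing brackets.

11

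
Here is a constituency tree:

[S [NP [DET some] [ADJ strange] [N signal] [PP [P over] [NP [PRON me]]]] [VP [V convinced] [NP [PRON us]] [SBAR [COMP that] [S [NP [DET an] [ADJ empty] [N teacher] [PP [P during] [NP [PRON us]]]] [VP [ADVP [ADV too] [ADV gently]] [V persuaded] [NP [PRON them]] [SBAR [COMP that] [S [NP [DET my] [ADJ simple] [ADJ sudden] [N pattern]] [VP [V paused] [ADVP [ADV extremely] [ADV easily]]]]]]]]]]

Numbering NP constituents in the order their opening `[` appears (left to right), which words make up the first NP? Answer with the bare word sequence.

some strange signal over me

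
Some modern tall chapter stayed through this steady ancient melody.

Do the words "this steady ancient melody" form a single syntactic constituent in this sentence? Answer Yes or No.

Yes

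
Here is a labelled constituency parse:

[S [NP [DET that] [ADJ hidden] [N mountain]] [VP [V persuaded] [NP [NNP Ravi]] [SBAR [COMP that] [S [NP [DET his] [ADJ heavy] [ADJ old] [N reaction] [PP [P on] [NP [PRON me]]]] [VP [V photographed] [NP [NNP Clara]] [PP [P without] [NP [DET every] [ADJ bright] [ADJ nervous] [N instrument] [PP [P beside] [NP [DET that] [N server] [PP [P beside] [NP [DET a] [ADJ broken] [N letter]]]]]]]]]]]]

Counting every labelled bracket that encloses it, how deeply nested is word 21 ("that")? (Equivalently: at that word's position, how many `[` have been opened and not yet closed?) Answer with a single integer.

10

Counting open brackets not yet closed at "that": [S [VP [SBAR [S [VP [PP [NP [PP [NP [DET = 10.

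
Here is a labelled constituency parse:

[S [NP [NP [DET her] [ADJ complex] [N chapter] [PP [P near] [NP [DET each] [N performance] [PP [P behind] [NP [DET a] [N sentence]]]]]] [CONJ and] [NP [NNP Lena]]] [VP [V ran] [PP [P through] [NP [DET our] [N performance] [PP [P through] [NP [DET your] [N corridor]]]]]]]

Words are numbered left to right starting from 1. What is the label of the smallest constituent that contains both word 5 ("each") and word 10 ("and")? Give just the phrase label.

NP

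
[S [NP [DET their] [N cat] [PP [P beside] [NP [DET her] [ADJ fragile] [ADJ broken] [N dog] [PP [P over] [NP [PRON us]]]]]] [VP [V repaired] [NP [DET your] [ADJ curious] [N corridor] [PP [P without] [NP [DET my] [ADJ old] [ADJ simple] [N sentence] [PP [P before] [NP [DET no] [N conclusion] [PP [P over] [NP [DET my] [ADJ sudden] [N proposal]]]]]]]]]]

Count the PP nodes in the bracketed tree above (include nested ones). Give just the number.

5

Listing each PP by its span: [PP beside her fragile broken dog over us]; [PP over us]; [PP without my old simple sentence before no conclusion over my sudden proposal]; [PP before no conclusion over my sudden proposal]; [PP over my sudden proposal] — that makes 5.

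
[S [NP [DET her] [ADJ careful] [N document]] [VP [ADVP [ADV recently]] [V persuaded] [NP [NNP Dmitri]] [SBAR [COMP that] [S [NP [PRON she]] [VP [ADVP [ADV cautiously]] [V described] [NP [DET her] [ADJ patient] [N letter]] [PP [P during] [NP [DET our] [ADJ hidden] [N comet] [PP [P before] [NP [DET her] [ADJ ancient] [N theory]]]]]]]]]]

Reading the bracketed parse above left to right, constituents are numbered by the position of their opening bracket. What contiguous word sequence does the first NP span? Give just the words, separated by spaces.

Opening `[NP` markers occur at word positions 1, 6, 8, 11, 15, 19; the first of these opens the constituent [NP her careful document].

her careful document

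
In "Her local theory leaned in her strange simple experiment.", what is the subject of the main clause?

her local theory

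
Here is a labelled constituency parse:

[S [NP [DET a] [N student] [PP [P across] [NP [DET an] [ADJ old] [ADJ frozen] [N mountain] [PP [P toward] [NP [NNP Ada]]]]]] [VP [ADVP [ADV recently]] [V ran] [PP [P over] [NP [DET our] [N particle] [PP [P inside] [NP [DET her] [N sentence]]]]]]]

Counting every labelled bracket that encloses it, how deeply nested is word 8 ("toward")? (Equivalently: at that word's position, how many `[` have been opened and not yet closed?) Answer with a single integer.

The word sits inside P, which is inside PP, inside NP, inside PP, inside NP, inside S — 6 brackets in all.

6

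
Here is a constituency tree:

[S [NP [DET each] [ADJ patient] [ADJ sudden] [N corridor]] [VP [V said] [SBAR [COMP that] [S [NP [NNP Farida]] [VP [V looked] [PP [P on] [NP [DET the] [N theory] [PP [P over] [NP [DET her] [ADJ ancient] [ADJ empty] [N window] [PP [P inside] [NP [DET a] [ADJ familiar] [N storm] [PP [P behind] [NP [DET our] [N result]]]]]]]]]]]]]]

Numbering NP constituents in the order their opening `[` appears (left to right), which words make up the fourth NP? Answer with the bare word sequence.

The NP opening brackets appear, in order, over: "each patient sudden corridor"; "Farida"; "the theory over her ancient empty window inside a familiar storm behind our result"; "her ancient empty window inside a familiar storm behind our result"; "a familiar storm behind our result"; "our result". The fourth one spans "her ancient empty window inside a familiar storm behind our result".

her ancient empty window inside a familiar storm behind our result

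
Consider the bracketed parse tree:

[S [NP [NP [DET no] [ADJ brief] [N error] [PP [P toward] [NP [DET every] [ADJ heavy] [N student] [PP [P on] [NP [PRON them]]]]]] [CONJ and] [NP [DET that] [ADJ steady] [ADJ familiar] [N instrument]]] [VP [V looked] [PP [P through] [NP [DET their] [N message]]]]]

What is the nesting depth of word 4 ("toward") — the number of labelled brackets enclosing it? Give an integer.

Path from the root down to the word: S → NP → NP → PP → P. That is 5 enclosing brackets.

5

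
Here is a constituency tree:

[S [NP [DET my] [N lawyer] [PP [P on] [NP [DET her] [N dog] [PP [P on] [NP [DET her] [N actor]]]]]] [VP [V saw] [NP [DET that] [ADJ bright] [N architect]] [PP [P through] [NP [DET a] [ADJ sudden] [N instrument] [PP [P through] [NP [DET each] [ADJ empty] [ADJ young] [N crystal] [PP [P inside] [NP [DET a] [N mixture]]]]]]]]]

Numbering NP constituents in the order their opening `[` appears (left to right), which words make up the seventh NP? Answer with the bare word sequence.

a mixture

In left-to-right order the NP constituents are "my lawyer on her dog on her actor"; "her dog on her actor"; "her actor"; "that bright architect"; "a sudden instrument through each empty young crystal inside a mixture"; "each empty young crystal inside a mixture"; "a mixture". Number 7 is "a mixture".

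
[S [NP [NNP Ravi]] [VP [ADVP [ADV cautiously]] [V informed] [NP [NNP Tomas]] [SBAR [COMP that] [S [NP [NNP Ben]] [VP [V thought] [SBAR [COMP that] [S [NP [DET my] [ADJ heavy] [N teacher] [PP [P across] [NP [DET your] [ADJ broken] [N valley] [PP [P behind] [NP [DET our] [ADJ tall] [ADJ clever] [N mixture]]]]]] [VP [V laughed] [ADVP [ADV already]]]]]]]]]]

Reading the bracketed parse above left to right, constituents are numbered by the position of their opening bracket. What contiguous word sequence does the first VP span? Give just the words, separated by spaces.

In left-to-right order the VP constituents are "cautiously informed Tomas that Ben thought that my heavy teacher across your broken valley behind our tall clever mixture laughed already"; "thought that my heavy teacher across your broken valley behind our tall clever mixture laughed already"; "laughed already". Number 1 is "cautiously informed Tomas that Ben thought that my heavy teacher across your broken valley behind our tall clever mixture laughed already".

cautiously informed Tomas that Ben thought that my heavy teacher across your broken valley behind our tall clever mixture laughed already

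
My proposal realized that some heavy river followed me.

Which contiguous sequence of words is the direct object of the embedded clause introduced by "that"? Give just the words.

me

The verb of the embedded clause introduced by "that" is "followed"; its direct object is the NP "me".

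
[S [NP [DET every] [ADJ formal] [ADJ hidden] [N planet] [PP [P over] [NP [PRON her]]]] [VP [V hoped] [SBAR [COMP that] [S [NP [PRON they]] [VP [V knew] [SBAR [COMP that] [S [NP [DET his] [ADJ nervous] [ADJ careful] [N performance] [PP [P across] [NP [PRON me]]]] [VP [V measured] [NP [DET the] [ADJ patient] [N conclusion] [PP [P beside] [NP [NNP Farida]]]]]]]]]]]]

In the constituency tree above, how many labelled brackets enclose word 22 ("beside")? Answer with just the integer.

11

The word sits inside P, which is inside PP, inside NP, inside VP, inside S, inside SBAR, inside VP, inside S, inside SBAR, inside VP, inside S — 11 brackets in all.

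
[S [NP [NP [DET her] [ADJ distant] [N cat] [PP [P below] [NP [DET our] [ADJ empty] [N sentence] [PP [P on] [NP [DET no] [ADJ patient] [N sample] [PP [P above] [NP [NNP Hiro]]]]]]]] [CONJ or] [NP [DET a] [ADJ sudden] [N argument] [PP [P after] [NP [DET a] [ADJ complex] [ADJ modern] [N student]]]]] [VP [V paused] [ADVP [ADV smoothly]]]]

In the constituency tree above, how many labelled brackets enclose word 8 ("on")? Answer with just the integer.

7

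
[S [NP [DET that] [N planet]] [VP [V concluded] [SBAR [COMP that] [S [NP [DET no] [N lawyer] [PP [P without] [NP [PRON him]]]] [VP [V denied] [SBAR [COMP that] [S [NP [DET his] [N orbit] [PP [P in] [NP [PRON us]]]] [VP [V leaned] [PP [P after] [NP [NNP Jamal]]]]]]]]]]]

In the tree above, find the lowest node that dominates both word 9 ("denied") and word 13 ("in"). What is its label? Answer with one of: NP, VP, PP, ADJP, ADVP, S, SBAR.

The smallest bracket enclosing both words is [VP denied that his orbit in us leaned after Jamal], so the label is VP.

VP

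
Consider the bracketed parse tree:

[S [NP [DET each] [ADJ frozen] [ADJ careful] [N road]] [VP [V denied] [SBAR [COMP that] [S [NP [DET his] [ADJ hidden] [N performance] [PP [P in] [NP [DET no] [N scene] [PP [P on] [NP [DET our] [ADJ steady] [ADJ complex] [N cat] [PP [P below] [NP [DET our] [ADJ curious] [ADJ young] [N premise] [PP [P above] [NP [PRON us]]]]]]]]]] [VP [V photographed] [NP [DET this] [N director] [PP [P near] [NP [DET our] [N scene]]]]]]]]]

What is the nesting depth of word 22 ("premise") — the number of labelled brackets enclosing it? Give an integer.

12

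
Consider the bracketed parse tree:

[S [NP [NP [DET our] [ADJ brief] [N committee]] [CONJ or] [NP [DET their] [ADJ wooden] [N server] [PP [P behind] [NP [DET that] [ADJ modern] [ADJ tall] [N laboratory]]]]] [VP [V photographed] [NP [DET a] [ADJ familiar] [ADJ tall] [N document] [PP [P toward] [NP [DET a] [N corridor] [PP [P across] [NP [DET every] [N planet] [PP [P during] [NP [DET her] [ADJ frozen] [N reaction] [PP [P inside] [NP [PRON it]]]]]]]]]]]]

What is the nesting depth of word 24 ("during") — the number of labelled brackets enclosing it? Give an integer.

The word sits inside P, which is inside PP, inside NP, inside PP, inside NP, inside PP, inside NP, inside VP, inside S — 9 brackets in all.

9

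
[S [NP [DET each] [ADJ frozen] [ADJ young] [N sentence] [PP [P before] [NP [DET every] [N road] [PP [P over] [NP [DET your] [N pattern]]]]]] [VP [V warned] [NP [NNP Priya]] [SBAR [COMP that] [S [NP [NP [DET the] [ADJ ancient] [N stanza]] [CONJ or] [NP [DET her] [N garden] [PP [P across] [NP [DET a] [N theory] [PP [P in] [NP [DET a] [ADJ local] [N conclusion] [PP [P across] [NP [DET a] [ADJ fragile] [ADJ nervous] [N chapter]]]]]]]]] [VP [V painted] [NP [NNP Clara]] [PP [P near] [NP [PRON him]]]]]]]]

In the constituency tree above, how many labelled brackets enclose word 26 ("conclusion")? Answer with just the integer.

11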